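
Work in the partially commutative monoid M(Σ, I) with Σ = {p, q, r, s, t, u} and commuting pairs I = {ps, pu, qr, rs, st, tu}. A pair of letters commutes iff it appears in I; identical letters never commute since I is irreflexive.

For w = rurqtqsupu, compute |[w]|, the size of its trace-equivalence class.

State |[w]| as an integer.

8

piece 0:r — minimal
piece 1:u rests on {0:r}
piece 2:r rests on {1:u}
piece 3:q rests on {1:u}
piece 4:t rests on {2:r, 3:q}
piece 5:q rests on {4:t}
piece 6:s rests on {5:q}
piece 7:u rests on {6:s}
piece 8:p rests on {5:q}
piece 9:u rests on {7:u}
minimal pieces: {0:r}
ways to finish when only these pieces remain (= sum over removing one remaining piece with nothing left below it):
  1 left: {8}→1  {9}→1
  2 left: {7,9}→1  {8,9}→2
  3 left: {6,7,9}→1  {7,8,9}→3
  4 left: {6,7,8,9}→4
  5 left: {5,6,7,8,9}→4
  6 left: {4,5,6,7,8,9}→4
  7 left: {2,4,5,6,7,8,9}→4  {3,4,5,6,7,8,9}→4
  8 left: {2,3,4,5,6,7,8,9}→8
  placing 0:r first → 8 extensions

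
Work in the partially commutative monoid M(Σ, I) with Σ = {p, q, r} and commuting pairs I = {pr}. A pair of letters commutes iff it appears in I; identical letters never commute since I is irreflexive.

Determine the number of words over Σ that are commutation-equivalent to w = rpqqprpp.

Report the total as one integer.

piece 0:r — minimal
piece 1:p — minimal
piece 2:q rests on {0:r, 1:p}
piece 3:q rests on {2:q}
piece 4:p rests on {3:q}
piece 5:r rests on {3:q}
piece 6:p rests on {4:p}
piece 7:p rests on {6:p}
minimal pieces: {0:r, 1:p}
ways to finish when only these pieces remain (= sum over removing one remaining piece with nothing left below it):
  1 left: {5}→1  {7}→1
  2 left: {5,7}→2  {6,7}→1
  3 left: {4,6,7}→1  {5,6,7}→3
  4 left: {4,5,6,7}→4
  5 left: {3,4,5,6,7}→4
  6 left: {2,3,4,5,6,7}→4
  placing 0:r first → 4 extensions
  placing 1:p first → 4 extensions
total linear extensions = 8

8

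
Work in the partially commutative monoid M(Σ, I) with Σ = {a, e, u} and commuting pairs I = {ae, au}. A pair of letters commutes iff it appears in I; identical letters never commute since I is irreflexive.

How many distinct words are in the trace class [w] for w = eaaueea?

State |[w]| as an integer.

drop 0:e onto floor
drop 1:a onto floor
drop 2:a onto {1:a}
drop 3:u onto {0:e}
drop 4:e onto {3:u}
drop 5:e onto {4:e}
drop 6:a onto {2:a}
ground layer = {0:e, 1:a}
drop-orders for the pieces not yet dropped (sum over which currently-grounded one goes next):
  1 to go: {5} 1  {6} 1
  2 to go: {2,6} 1  {4,5} 1  {5,6} 2
  3 to go: {1,2,6} 1  {2,5,6} 3  {3,4,5} 1  {4,5,6} 3
  4 to go: {0,3,4,5} 1  {1,2,5,6} 4  {2,4,5,6} 6  {3,4,5,6} 4
  5 to go: {0,3,4,5,6} 5  {1,2,4,5,6} 10  {2,3,4,5,6} 10
  if 0:e drops first: 20 orders
  if 1:a drops first: 15 orders
heap linearizations: 35

35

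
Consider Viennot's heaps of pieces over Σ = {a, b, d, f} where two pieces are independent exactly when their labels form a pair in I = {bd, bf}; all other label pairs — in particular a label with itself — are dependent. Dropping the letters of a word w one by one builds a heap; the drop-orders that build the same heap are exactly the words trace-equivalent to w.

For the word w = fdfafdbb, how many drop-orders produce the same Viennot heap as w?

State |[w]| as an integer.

6

#0=f has no predecessor
#1=d depends on [0:f]
#2=f depends on [1:d]
#3=a depends on [2:f]
#4=f depends on [3:a]
#5=d depends on [4:f]
#6=b depends on [3:a]
#7=b depends on [6:b]
sources: [0:f]
N(rest) = Σ N(rest − s) over sources s of rest; N(one piece) = 1:
  size 1 → [5]=1  [7]=1
  size 2 → [4,5]=1  [5,7]=2  [6,7]=1
  size 3 → [4,5,7]=3  [5,6,7]=3
  size 4 → [4,5,6,7]=6
  size 5 → [3,4,5,6,7]=6
  size 6 → [2,3,4,5,6,7]=6
  first=0(f) contributes 6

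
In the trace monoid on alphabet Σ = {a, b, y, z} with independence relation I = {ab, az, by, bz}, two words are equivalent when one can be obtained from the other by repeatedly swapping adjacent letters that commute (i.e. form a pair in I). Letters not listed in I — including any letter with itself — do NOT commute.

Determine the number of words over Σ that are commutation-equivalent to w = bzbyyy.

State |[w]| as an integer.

drop 0:b onto floor
drop 1:z onto floor
drop 2:b onto {0:b}
drop 3:y onto {1:z}
drop 4:y onto {3:y}
drop 5:y onto {4:y}
ground layer = {0:b, 1:z}
drop-orders for the pieces not yet dropped (sum over which currently-grounded one goes next):
  1 to go: {2} 1  {5} 1
  2 to go: {0,2} 1  {2,5} 2  {4,5} 1
  3 to go: {0,2,5} 3  {2,4,5} 3  {3,4,5} 1
  4 to go: {0,2,4,5} 6  {1,3,4,5} 1  {2,3,4,5} 4
  if 0:b drops first: 5 orders
  if 1:z drops first: 10 orders
heap linearizations: 15

15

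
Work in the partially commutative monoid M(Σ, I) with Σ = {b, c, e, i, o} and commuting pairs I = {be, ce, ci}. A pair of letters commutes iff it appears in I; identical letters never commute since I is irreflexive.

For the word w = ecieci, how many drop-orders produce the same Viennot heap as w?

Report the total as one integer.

#0=e has no predecessor
#1=c has no predecessor
#2=i depends on [0:e]
#3=e depends on [2:i]
#4=c depends on [1:c]
#5=i depends on [3:e]
sources: [0:e, 1:c]
N(rest) = Σ N(rest − s) over sources s of rest; N(one piece) = 1:
  size 1 → [4]=1  [5]=1
  size 2 → [1,4]=1  [3,5]=1  [4,5]=2
  size 3 → [1,4,5]=3  [2,3,5]=1  [3,4,5]=3
  size 4 → [0,2,3,5]=1  [1,3,4,5]=6  [2,3,4,5]=4
  first=0(e) contributes 10
  first=1(c) contributes 5
|[w]| = 15

15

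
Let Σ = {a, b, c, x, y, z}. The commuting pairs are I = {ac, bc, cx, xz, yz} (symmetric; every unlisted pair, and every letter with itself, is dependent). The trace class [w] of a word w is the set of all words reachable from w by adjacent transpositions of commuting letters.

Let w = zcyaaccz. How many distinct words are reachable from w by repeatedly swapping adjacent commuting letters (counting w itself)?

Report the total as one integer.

drop 0:z onto floor
drop 1:c onto {0:z}
drop 2:y onto {1:c}
drop 3:a onto {2:y}
drop 4:a onto {3:a}
drop 5:c onto {2:y}
drop 6:c onto {5:c}
drop 7:z onto {4:a, 6:c}
ground layer = {0:z}
drop-orders for the pieces not yet dropped (sum over which currently-grounded one goes next):
  1 to go: {7} 1
  2 to go: {4,7} 1  {6,7} 1
  3 to go: {3,4,7} 1  {4,6,7} 2  {5,6,7} 1
  4 to go: {3,4,6,7} 3  {4,5,6,7} 3
  5 to go: {3,4,5,6,7} 6
  6 to go: {2,3,4,5,6,7} 6
  if 0:z drops first: 6 orders

6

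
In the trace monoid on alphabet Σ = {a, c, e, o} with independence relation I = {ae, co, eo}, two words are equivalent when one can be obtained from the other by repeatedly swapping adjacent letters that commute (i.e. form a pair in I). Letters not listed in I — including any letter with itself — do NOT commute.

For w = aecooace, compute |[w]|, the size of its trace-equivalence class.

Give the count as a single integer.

9

0(a) covers ∅
1(e) covers ∅
2(c) covers 0:a, 1:e
3(o) covers 0:a
4(o) covers 3:o
5(a) covers 2:c, 4:o
6(c) covers 5:a
7(e) covers 6:c
floor of heap: 0:a, 1:e
completions by unplaced set U, small U first (add the entries for U minus each lowest piece of U):
  |U|=1: {7}:1
  |U|=2: {6,7}:1
  |U|=3: {5,6,7}:1
  |U|=4: {2,5,6,7}:1  {4,5,6,7}:1
  |U|=5: {1,2,5,6,7}:1  {2,4,5,6,7}:2  {3,4,5,6,7}:1
  |U|=6: {1,2,4,5,6,7}:3  {2,3,4,5,6,7}:3
  start at 0(a): 6
  start at 1(e): 3
sum over floor = 9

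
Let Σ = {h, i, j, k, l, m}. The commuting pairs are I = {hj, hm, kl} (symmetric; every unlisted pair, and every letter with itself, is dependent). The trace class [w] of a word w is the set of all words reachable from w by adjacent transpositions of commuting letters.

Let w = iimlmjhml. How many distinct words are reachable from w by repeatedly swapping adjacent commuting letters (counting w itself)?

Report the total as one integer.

4

#0=i has no predecessor
#1=i depends on [0:i]
#2=m depends on [1:i]
#3=l depends on [2:m]
#4=m depends on [3:l]
#5=j depends on [4:m]
#6=h depends on [3:l]
#7=m depends on [5:j]
#8=l depends on [6:h, 7:m]
sources: [0:i]
N(rest) = Σ N(rest − s) over sources s of rest; N(one piece) = 1:
  size 1 → [8]=1
  size 2 → [6,8]=1  [7,8]=1
  size 3 → [5,7,8]=1  [6,7,8]=2
  size 4 → [4,5,7,8]=1  [5,6,7,8]=3
  size 5 → [4,5,6,7,8]=4
  size 6 → [3,4,5,6,7,8]=4
  size 7 → [2,3,4,5,6,7,8]=4
  first=0(i) contributes 4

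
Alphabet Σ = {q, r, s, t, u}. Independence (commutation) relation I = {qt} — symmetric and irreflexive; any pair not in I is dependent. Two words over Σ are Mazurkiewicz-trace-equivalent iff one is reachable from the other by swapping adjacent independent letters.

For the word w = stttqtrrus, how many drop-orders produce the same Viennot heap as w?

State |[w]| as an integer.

#0=s has no predecessor
#1=t depends on [0:s]
#2=t depends on [1:t]
#3=t depends on [2:t]
#4=q depends on [0:s]
#5=t depends on [3:t]
#6=r depends on [4:q, 5:t]
#7=r depends on [6:r]
#8=u depends on [7:r]
#9=s depends on [8:u]
sources: [0:s]
N(rest) = Σ N(rest − s) over sources s of rest; N(one piece) = 1:
  size 1 → [9]=1
  size 2 → [8,9]=1
  size 3 → [7,8,9]=1
  size 4 → [6,7,8,9]=1
  size 5 → [4,6,7,8,9]=1  [5,6,7,8,9]=1
  size 6 → [3,5,6,7,8,9]=1  [4,5,6,7,8,9]=2
  size 7 → [2,3,5,6,7,8,9]=1  [3,4,5,6,7,8,9]=3
  size 8 → [1,2,3,5,6,7,8,9]=1  [2,3,4,5,6,7,8,9]=4
  first=0(s) contributes 5

5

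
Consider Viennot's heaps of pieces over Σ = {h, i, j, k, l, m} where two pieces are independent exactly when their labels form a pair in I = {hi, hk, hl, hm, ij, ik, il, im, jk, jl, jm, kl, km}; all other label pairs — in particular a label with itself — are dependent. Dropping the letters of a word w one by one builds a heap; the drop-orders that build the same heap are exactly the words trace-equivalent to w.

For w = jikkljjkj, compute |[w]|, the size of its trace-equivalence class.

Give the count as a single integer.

0(j) covers ∅
1(i) covers ∅
2(k) covers ∅
3(k) covers 2:k
4(l) covers ∅
5(j) covers 0:j
6(j) covers 5:j
7(k) covers 3:k
8(j) covers 6:j
floor of heap: 0:j, 1:i, 2:k, 4:l
completions by unplaced set U, small U first (add the entries for U minus each lowest piece of U):
  |U|=1: {1}:1  {4}:1  {7}:1  {8}:1
  |U|=2: {1,4}:2  {1,7}:2  {1,8}:2  {3,7}:1  {4,7}:2  {4,8}:2  {6,8}:1  {7,8}:2
  |U|=3: {1,3,7}:3  {1,4,7}:6  {1,4,8}:6  {1,6,8}:3  {1,7,8}:6  {2,3,7}:1  {3,4,7}:3  {3,7,8}:3  {4,6,8}:3  {4,7,8}:6  {5,6,8}:1  {6,7,8}:3
  |U|=4: {0,5,6,8}:1  {1,2,3,7}:4  {1,3,4,7}:12  {1,3,7,8}:12  {1,4,6,8}:12  {1,4,7,8}:24  {1,5,6,8}:4  {1,6,7,8}:12  {2,3,4,7}:4  {2,3,7,8}:4  {3,4,7,8}:12  {3,6,7,8}:6  {4,5,6,8}:4  {4,6,7,8}:12  {5,6,7,8}:4
  |U|=5: {0,1,5,6,8}:5  {0,4,5,6,8}:5  {0,5,6,7,8}:5  {1,2,3,4,7}:20  {1,2,3,7,8}:20  {1,3,4,7,8}:60  {1,3,6,7,8}:30  {1,4,5,6,8}:20  {1,4,6,7,8}:60  {1,5,6,7,8}:20  {2,3,4,7,8}:20  {2,3,6,7,8}:10  {3,4,6,7,8}:30  {3,5,6,7,8}:10  {4,5,6,7,8}:20
  |U|=6: {0,1,4,5,6,8}:30  {0,1,5,6,7,8}:30  {0,3,5,6,7,8}:15  {0,4,5,6,7,8}:30  {1,2,3,4,7,8}:120  {1,2,3,6,7,8}:60  {1,3,4,6,7,8}:180  {1,3,5,6,7,8}:60  {1,4,5,6,7,8}:120  {2,3,4,6,7,8}:60  {2,3,5,6,7,8}:20  {3,4,5,6,7,8}:60
  |U|=7: {0,1,3,5,6,7,8}:105  {0,1,4,5,6,7,8}:210  {0,2,3,5,6,7,8}:35  {0,3,4,5,6,7,8}:105  {1,2,3,4,6,7,8}:420  {1,2,3,5,6,7,8}:140  {1,3,4,5,6,7,8}:420  {2,3,4,5,6,7,8}:140
  start at 0(j): 1120
  start at 1(i): 280
  start at 2(k): 840
  start at 4(l): 280
sum over floor = 2520

2520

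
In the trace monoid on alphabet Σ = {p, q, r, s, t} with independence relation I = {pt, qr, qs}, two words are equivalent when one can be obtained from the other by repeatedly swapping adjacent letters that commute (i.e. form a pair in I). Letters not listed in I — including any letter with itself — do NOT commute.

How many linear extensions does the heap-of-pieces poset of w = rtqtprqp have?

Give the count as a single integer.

#0=r has no predecessor
#1=t depends on [0:r]
#2=q depends on [1:t]
#3=t depends on [2:q]
#4=p depends on [2:q]
#5=r depends on [3:t, 4:p]
#6=q depends on [3:t, 4:p]
#7=p depends on [5:r, 6:q]
sources: [0:r]
N(rest) = Σ N(rest − s) over sources s of rest; N(one piece) = 1:
  size 1 → [7]=1
  size 2 → [5,7]=1  [6,7]=1
  size 3 → [5,6,7]=2
  size 4 → [3,5,6,7]=2  [4,5,6,7]=2
  size 5 → [3,4,5,6,7]=4
  size 6 → [2,3,4,5,6,7]=4
  first=0(r) contributes 4

4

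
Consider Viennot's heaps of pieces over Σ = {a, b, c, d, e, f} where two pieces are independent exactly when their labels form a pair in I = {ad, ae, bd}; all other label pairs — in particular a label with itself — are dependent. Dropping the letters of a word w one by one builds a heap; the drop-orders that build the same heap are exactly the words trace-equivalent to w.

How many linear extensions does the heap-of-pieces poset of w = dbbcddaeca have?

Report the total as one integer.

#0=d has no predecessor
#1=b has no predecessor
#2=b depends on [1:b]
#3=c depends on [0:d, 2:b]
#4=d depends on [3:c]
#5=d depends on [4:d]
#6=a depends on [3:c]
#7=e depends on [5:d]
#8=c depends on [6:a, 7:e]
#9=a depends on [8:c]
sources: [0:d, 1:b]
N(rest) = Σ N(rest − s) over sources s of rest; N(one piece) = 1:
  size 1 → [9]=1
  size 2 → [8,9]=1
  size 3 → [6,8,9]=1  [7,8,9]=1
  size 4 → [5,7,8,9]=1  [6,7,8,9]=2
  size 5 → [4,5,7,8,9]=1  [5,6,7,8,9]=3
  size 6 → [4,5,6,7,8,9]=4
  size 7 → [3,4,5,6,7,8,9]=4
  size 8 → [0,3,4,5,6,7,8,9]=4  [2,3,4,5,6,7,8,9]=4
  first=0(d) contributes 4
  first=1(b) contributes 8
|[w]| = 12

12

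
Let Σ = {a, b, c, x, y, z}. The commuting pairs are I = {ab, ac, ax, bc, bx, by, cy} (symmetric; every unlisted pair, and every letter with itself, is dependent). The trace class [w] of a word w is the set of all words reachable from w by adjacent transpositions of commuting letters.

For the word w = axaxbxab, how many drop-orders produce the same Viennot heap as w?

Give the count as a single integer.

piece 0:a — minimal
piece 1:x — minimal
piece 2:a rests on {0:a}
piece 3:x rests on {1:x}
piece 4:b — minimal
piece 5:x rests on {3:x}
piece 6:a rests on {2:a}
piece 7:b rests on {4:b}
minimal pieces: {0:a, 1:x, 4:b}
ways to finish when only these pieces remain (= sum over removing one remaining piece with nothing left below it):
  1 left: {5}→1  {6}→1  {7}→1
  2 left: {2,6}→1  {3,5}→1  {4,7}→1  {5,6}→2  {5,7}→2  {6,7}→2
  3 left: {0,2,6}→1  {1,3,5}→1  {2,5,6}→3  {2,6,7}→3  {3,5,6}→3  {3,5,7}→3  {4,5,7}→3  {4,6,7}→3  {5,6,7}→6
  4 left: {0,2,5,6}→4  {0,2,6,7}→4  {1,3,5,6}→4  {1,3,5,7}→4  {2,3,5,6}→6  {2,4,6,7}→6  {2,5,6,7}→12  {3,4,5,7}→6  {3,5,6,7}→12  {4,5,6,7}→12
  5 left: {0,2,3,5,6}→10  {0,2,4,6,7}→10  {0,2,5,6,7}→20  {1,2,3,5,6}→10  {1,3,4,5,7}→10  {1,3,5,6,7}→20  {2,3,5,6,7}→30  {2,4,5,6,7}→30  {3,4,5,6,7}→30
  6 left: {0,1,2,3,5,6}→20  {0,2,3,5,6,7}→60  {0,2,4,5,6,7}→60  {1,2,3,5,6,7}→60  {1,3,4,5,6,7}→60  {2,3,4,5,6,7}→90
  placing 0:a first → 210 extensions
  placing 1:x first → 210 extensions
  placing 4:b first → 140 extensions
total linear extensions = 560

560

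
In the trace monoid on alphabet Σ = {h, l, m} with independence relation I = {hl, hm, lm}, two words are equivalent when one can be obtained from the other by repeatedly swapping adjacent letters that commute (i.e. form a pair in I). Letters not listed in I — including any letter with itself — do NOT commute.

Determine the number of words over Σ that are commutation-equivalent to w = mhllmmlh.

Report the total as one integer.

560

#0=m has no predecessor
#1=h has no predecessor
#2=l has no predecessor
#3=l depends on [2:l]
#4=m depends on [0:m]
#5=m depends on [4:m]
#6=l depends on [3:l]
#7=h depends on [1:h]
sources: [0:m, 1:h, 2:l]
N(rest) = Σ N(rest − s) over sources s of rest; N(one piece) = 1:
  size 1 → [5]=1  [6]=1  [7]=1
  size 2 → [1,7]=1  [3,6]=1  [4,5]=1  [5,6]=2  [5,7]=2  [6,7]=2
  size 3 → [0,4,5]=1  [1,5,7]=3  [1,6,7]=3  [2,3,6]=1  [3,5,6]=3  [3,6,7]=3  [4,5,6]=3  [4,5,7]=3  [5,6,7]=6
  size 4 → [0,4,5,6]=4  [0,4,5,7]=4  [1,3,6,7]=6  [1,4,5,7]=6  [1,5,6,7]=12  [2,3,5,6]=4  [2,3,6,7]=4  [3,4,5,6]=6  [3,5,6,7]=12  [4,5,6,7]=12
  size 5 → [0,1,4,5,7]=10  [0,3,4,5,6]=10  [0,4,5,6,7]=20  [1,2,3,6,7]=10  [1,3,5,6,7]=30  [1,4,5,6,7]=30  [2,3,4,5,6]=10  [2,3,5,6,7]=20  [3,4,5,6,7]=30
  size 6 → [0,1,4,5,6,7]=60  [0,2,3,4,5,6]=20  [0,3,4,5,6,7]=60  [1,2,3,5,6,7]=60  [1,3,4,5,6,7]=90  [2,3,4,5,6,7]=60
  first=0(m) contributes 210
  first=1(h) contributes 140
  first=2(l) contributes 210
|[w]| = 560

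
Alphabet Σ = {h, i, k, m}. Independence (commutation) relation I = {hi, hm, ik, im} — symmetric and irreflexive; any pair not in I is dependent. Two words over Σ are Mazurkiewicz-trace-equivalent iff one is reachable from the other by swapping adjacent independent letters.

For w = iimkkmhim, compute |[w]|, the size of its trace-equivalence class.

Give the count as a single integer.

252

#0=i has no predecessor
#1=i depends on [0:i]
#2=m has no predecessor
#3=k depends on [2:m]
#4=k depends on [3:k]
#5=m depends on [4:k]
#6=h depends on [4:k]
#7=i depends on [1:i]
#8=m depends on [5:m]
sources: [0:i, 2:m]
N(rest) = Σ N(rest − s) over sources s of rest; N(one piece) = 1:
  size 1 → [6]=1  [7]=1  [8]=1
  size 2 → [1,7]=1  [5,8]=1  [6,7]=2  [6,8]=2  [7,8]=2
  size 3 → [0,1,7]=1  [1,6,7]=3  [1,7,8]=3  [5,6,8]=3  [5,7,8]=3  [6,7,8]=6
  size 4 → [0,1,6,7]=4  [0,1,7,8]=4  [1,5,7,8]=6  [1,6,7,8]=12  [4,5,6,8]=3  [5,6,7,8]=12
  size 5 → [0,1,5,7,8]=10  [0,1,6,7,8]=20  [1,5,6,7,8]=30  [3,4,5,6,8]=3  [4,5,6,7,8]=15
  size 6 → [0,1,5,6,7,8]=60  [1,4,5,6,7,8]=45  [2,3,4,5,6,8]=3  [3,4,5,6,7,8]=18
  size 7 → [0,1,4,5,6,7,8]=105  [1,3,4,5,6,7,8]=63  [2,3,4,5,6,7,8]=21
  first=0(i) contributes 84
  first=2(m) contributes 168
|[w]| = 252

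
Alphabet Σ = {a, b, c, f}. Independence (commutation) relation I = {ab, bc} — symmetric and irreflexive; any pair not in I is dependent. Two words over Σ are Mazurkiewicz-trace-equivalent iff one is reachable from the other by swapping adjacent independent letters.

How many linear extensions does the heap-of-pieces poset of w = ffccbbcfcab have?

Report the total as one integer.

piece 0:f — minimal
piece 1:f rests on {0:f}
piece 2:c rests on {1:f}
piece 3:c rests on {2:c}
piece 4:b rests on {1:f}
piece 5:b rests on {4:b}
piece 6:c rests on {3:c}
piece 7:f rests on {5:b, 6:c}
piece 8:c rests on {7:f}
piece 9:a rests on {8:c}
piece 10:b rests on {7:f}
minimal pieces: {0:f}
ways to finish when only these pieces remain (= sum over removing one remaining piece with nothing left below it):
  1 left: {9}→1  {10}→1
  2 left: {8,9}→1  {9,10}→2
  3 left: {8,9,10}→3
  4 left: {7,8,9,10}→3
  5 left: {5,7,8,9,10}→3  {6,7,8,9,10}→3
  6 left: {3,6,7,8,9,10}→3  {4,5,7,8,9,10}→3  {5,6,7,8,9,10}→6
  7 left: {2,3,6,7,8,9,10}→3  {3,5,6,7,8,9,10}→9  {4,5,6,7,8,9,10}→9
  8 left: {2,3,5,6,7,8,9,10}→12  {3,4,5,6,7,8,9,10}→18
  9 left: {2,3,4,5,6,7,8,9,10}→30
  placing 0:f first → 30 extensions

30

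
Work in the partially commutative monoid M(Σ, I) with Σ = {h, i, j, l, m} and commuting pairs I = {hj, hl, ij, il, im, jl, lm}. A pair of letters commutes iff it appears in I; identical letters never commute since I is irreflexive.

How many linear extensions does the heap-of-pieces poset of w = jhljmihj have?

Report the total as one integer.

drop 0:j onto floor
drop 1:h onto floor
drop 2:l onto floor
drop 3:j onto {0:j}
drop 4:m onto {1:h, 3:j}
drop 5:i onto {1:h}
drop 6:h onto {4:m, 5:i}
drop 7:j onto {4:m}
ground layer = {0:j, 1:h, 2:l}
drop-orders for the pieces not yet dropped (sum over which currently-grounded one goes next):
  1 to go: {2} 1  {6} 1  {7} 1
  2 to go: {2,6} 2  {2,7} 2  {5,6} 1  {6,7} 2
  3 to go: {2,5,6} 3  {2,6,7} 6  {4,6,7} 2  {5,6,7} 3
  4 to go: {2,4,6,7} 8  {2,5,6,7} 12  {3,4,6,7} 2  {4,5,6,7} 5
  5 to go: {0,3,4,6,7} 2  {1,4,5,6,7} 5  {2,3,4,6,7} 10  {2,4,5,6,7} 25  {3,4,5,6,7} 7
  6 to go: {0,2,3,4,6,7} 12  {0,3,4,5,6,7} 9  {1,2,4,5,6,7} 30  {1,3,4,5,6,7} 12  {2,3,4,5,6,7} 42
  if 0:j drops first: 84 orders
  if 1:h drops first: 63 orders
  if 2:l drops first: 21 orders
heap linearizations: 168

168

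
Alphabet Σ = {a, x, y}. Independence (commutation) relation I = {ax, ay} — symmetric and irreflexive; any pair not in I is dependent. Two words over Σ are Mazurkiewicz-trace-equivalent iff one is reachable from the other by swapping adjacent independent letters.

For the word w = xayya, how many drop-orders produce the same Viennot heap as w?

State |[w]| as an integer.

piece 0:x — minimal
piece 1:a — minimal
piece 2:y rests on {0:x}
piece 3:y rests on {2:y}
piece 4:a rests on {1:a}
minimal pieces: {0:x, 1:a}
ways to finish when only these pieces remain (= sum over removing one remaining piece with nothing left below it):
  1 left: {3}→1  {4}→1
  2 left: {1,4}→1  {2,3}→1  {3,4}→2
  3 left: {0,2,3}→1  {1,3,4}→3  {2,3,4}→3
  placing 0:x first → 6 extensions
  placing 1:a first → 4 extensions
total linear extensions = 10

10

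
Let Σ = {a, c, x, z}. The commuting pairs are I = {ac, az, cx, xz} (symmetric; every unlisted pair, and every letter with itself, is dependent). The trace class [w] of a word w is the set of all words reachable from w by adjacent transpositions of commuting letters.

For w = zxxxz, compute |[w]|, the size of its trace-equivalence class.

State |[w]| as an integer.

0(z) covers ∅
1(x) covers ∅
2(x) covers 1:x
3(x) covers 2:x
4(z) covers 0:z
floor of heap: 0:z, 1:x
completions by unplaced set U, small U first (add the entries for U minus each lowest piece of U):
  |U|=1: {3}:1  {4}:1
  |U|=2: {0,4}:1  {2,3}:1  {3,4}:2
  |U|=3: {0,3,4}:3  {1,2,3}:1  {2,3,4}:3
  start at 0(z): 4
  start at 1(x): 6
sum over floor = 10

10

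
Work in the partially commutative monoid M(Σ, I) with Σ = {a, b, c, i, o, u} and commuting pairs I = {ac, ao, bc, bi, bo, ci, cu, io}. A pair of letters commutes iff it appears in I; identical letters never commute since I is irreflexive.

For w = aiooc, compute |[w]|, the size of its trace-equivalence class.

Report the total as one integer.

0(a) covers ∅
1(i) covers 0:a
2(o) covers ∅
3(o) covers 2:o
4(c) covers 3:o
floor of heap: 0:a, 2:o
completions by unplaced set U, small U first (add the entries for U minus each lowest piece of U):
  |U|=1: {1}:1  {4}:1
  |U|=2: {0,1}:1  {1,4}:2  {3,4}:1
  |U|=3: {0,1,4}:3  {1,3,4}:3  {2,3,4}:1
  start at 0(a): 4
  start at 2(o): 6
sum over floor = 10

10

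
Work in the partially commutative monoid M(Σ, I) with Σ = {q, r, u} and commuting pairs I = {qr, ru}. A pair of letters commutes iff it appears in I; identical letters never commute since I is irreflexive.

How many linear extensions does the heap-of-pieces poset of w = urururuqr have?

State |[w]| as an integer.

piece 0:u — minimal
piece 1:r — minimal
piece 2:u rests on {0:u}
piece 3:r rests on {1:r}
piece 4:u rests on {2:u}
piece 5:r rests on {3:r}
piece 6:u rests on {4:u}
piece 7:q rests on {6:u}
piece 8:r rests on {5:r}
minimal pieces: {0:u, 1:r}
ways to finish when only these pieces remain (= sum over removing one remaining piece with nothing left below it):
  1 left: {7}→1  {8}→1
  2 left: {5,8}→1  {6,7}→1  {7,8}→2
  3 left: {3,5,8}→1  {4,6,7}→1  {5,7,8}→3  {6,7,8}→3
  4 left: {1,3,5,8}→1  {2,4,6,7}→1  {3,5,7,8}→4  {4,6,7,8}→4  {5,6,7,8}→6
  5 left: {0,2,4,6,7}→1  {1,3,5,7,8}→5  {2,4,6,7,8}→5  {3,5,6,7,8}→10  {4,5,6,7,8}→10
  6 left: {0,2,4,6,7,8}→6  {1,3,5,6,7,8}→15  {2,4,5,6,7,8}→15  {3,4,5,6,7,8}→20
  7 left: {0,2,4,5,6,7,8}→21  {1,3,4,5,6,7,8}→35  {2,3,4,5,6,7,8}→35
  placing 0:u first → 70 extensions
  placing 1:r first → 56 extensions
total linear extensions = 126

126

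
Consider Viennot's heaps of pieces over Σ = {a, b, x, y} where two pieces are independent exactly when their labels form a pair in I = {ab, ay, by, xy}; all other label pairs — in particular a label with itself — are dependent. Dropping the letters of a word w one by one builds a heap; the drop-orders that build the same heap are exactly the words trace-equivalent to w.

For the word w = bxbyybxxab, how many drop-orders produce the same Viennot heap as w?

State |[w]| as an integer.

0(b) covers ∅
1(x) covers 0:b
2(b) covers 1:x
3(y) covers ∅
4(y) covers 3:y
5(b) covers 2:b
6(x) covers 5:b
7(x) covers 6:x
8(a) covers 7:x
9(b) covers 7:x
floor of heap: 0:b, 3:y
completions by unplaced set U, small U first (add the entries for U minus each lowest piece of U):
  |U|=1: {4}:1  {8}:1  {9}:1
  |U|=2: {3,4}:1  {4,8}:2  {4,9}:2  {8,9}:2
  |U|=3: {3,4,8}:3  {3,4,9}:3  {4,8,9}:6  {7,8,9}:2
  |U|=4: {3,4,8,9}:12  {4,7,8,9}:8  {6,7,8,9}:2
  |U|=5: {3,4,7,8,9}:20  {4,6,7,8,9}:10  {5,6,7,8,9}:2
  |U|=6: {2,5,6,7,8,9}:2  {3,4,6,7,8,9}:30  {4,5,6,7,8,9}:12
  |U|=7: {1,2,5,6,7,8,9}:2  {2,4,5,6,7,8,9}:14  {3,4,5,6,7,8,9}:42
  |U|=8: {0,1,2,5,6,7,8,9}:2  {1,2,4,5,6,7,8,9}:16  {2,3,4,5,6,7,8,9}:56
  start at 0(b): 72
  start at 3(y): 18
sum over floor = 90

90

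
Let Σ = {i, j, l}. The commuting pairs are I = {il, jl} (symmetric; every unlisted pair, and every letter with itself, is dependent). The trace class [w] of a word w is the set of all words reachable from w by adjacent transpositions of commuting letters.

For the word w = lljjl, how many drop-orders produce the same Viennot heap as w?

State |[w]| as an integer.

10

drop 0:l onto floor
drop 1:l onto {0:l}
drop 2:j onto floor
drop 3:j onto {2:j}
drop 4:l onto {1:l}
ground layer = {0:l, 2:j}
drop-orders for the pieces not yet dropped (sum over which currently-grounded one goes next):
  1 to go: {3} 1  {4} 1
  2 to go: {1,4} 1  {2,3} 1  {3,4} 2
  3 to go: {0,1,4} 1  {1,3,4} 3  {2,3,4} 3
  if 0:l drops first: 6 orders
  if 2:j drops first: 4 orders
heap linearizations: 10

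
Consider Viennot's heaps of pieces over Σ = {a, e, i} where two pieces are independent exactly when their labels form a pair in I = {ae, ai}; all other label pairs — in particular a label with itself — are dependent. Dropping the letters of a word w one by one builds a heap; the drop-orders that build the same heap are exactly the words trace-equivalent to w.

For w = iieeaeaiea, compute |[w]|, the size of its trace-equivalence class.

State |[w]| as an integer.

120

drop 0:i onto floor
drop 1:i onto {0:i}
drop 2:e onto {1:i}
drop 3:e onto {2:e}
drop 4:a onto floor
drop 5:e onto {3:e}
drop 6:a onto {4:a}
drop 7:i onto {5:e}
drop 8:e onto {7:i}
drop 9:a onto {6:a}
ground layer = {0:i, 4:a}
drop-orders for the pieces not yet dropped (sum over which currently-grounded one goes next):
  1 to go: {8} 1  {9} 1
  2 to go: {6,9} 1  {7,8} 1  {8,9} 2
  3 to go: {4,6,9} 1  {5,7,8} 1  {6,8,9} 3  {7,8,9} 3
  4 to go: {3,5,7,8} 1  {4,6,8,9} 4  {5,7,8,9} 4  {6,7,8,9} 6
  5 to go: {2,3,5,7,8} 1  {3,5,7,8,9} 5  {4,6,7,8,9} 10  {5,6,7,8,9} 10
  6 to go: {1,2,3,5,7,8} 1  {2,3,5,7,8,9} 6  {3,5,6,7,8,9} 15  {4,5,6,7,8,9} 20
  7 to go: {0,1,2,3,5,7,8} 1  {1,2,3,5,7,8,9} 7  {2,3,5,6,7,8,9} 21  {3,4,5,6,7,8,9} 35
  8 to go: {0,1,2,3,5,7,8,9} 8  {1,2,3,5,6,7,8,9} 28  {2,3,4,5,6,7,8,9} 56
  if 0:i drops first: 84 orders
  if 4:a drops first: 36 orders
heap linearizations: 120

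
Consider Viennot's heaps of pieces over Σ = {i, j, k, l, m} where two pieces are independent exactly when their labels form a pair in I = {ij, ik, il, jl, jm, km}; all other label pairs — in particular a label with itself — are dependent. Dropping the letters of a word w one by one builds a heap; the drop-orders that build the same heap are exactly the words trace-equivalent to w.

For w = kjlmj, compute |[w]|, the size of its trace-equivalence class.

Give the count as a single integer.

6

piece 0:k — minimal
piece 1:j rests on {0:k}
piece 2:l rests on {0:k}
piece 3:m rests on {2:l}
piece 4:j rests on {1:j}
minimal pieces: {0:k}
ways to finish when only these pieces remain (= sum over removing one remaining piece with nothing left below it):
  1 left: {3}→1  {4}→1
  2 left: {1,4}→1  {2,3}→1  {3,4}→2
  3 left: {1,3,4}→3  {2,3,4}→3
  placing 0:k first → 6 extensions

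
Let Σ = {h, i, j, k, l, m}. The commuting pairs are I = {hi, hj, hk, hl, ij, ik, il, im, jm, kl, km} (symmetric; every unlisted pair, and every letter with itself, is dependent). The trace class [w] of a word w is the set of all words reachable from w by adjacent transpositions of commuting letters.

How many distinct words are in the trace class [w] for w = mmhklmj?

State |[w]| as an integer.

26

0(m) covers ∅
1(m) covers 0:m
2(h) covers 1:m
3(k) covers ∅
4(l) covers 1:m
5(m) covers 2:h, 4:l
6(j) covers 3:k, 4:l
floor of heap: 0:m, 3:k
completions by unplaced set U, small U first (add the entries for U minus each lowest piece of U):
  |U|=1: {5}:1  {6}:1
  |U|=2: {2,5}:1  {3,6}:1  {5,6}:2
  |U|=3: {2,5,6}:3  {3,5,6}:3  {4,5,6}:2
  |U|=4: {2,3,5,6}:6  {2,4,5,6}:5  {3,4,5,6}:5
  |U|=5: {1,2,4,5,6}:5  {2,3,4,5,6}:16
  start at 0(m): 21
  start at 3(k): 5
sum over floor = 26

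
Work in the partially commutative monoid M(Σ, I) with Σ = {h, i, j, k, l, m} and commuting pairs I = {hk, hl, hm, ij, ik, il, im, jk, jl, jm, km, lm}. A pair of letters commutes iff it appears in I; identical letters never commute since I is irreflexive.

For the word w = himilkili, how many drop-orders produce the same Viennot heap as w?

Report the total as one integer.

0(h) covers ∅
1(i) covers 0:h
2(m) covers ∅
3(i) covers 1:i
4(l) covers ∅
5(k) covers 4:l
6(i) covers 3:i
7(l) covers 5:k
8(i) covers 6:i
floor of heap: 0:h, 2:m, 4:l
completions by unplaced set U, small U first (add the entries for U minus each lowest piece of U):
  |U|=1: {2}:1  {7}:1  {8}:1
  |U|=2: {2,7}:2  {2,8}:2  {5,7}:1  {6,8}:1  {7,8}:2
  |U|=3: {2,5,7}:3  {2,6,8}:3  {2,7,8}:6  {3,6,8}:1  {4,5,7}:1  {5,7,8}:3  {6,7,8}:3
  |U|=4: {1,3,6,8}:1  {2,3,6,8}:4  {2,4,5,7}:4  {2,5,7,8}:12  {2,6,7,8}:12  {3,6,7,8}:4  {4,5,7,8}:4  {5,6,7,8}:6
  |U|=5: {0,1,3,6,8}:1  {1,2,3,6,8}:5  {1,3,6,7,8}:5  {2,3,6,7,8}:20  {2,4,5,7,8}:20  {2,5,6,7,8}:30  {3,5,6,7,8}:10  {4,5,6,7,8}:10
  |U|=6: {0,1,2,3,6,8}:6  {0,1,3,6,7,8}:6  {1,2,3,6,7,8}:30  {1,3,5,6,7,8}:15  {2,3,5,6,7,8}:60  {2,4,5,6,7,8}:60  {3,4,5,6,7,8}:20
  |U|=7: {0,1,2,3,6,7,8}:42  {0,1,3,5,6,7,8}:21  {1,2,3,5,6,7,8}:105  {1,3,4,5,6,7,8}:35  {2,3,4,5,6,7,8}:140
  start at 0(h): 280
  start at 2(m): 56
  start at 4(l): 168
sum over floor = 504

504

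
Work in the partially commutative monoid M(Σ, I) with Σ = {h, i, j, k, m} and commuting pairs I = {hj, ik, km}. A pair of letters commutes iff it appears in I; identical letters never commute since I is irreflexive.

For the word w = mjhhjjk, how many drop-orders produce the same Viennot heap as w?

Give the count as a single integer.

10

drop 0:m onto floor
drop 1:j onto {0:m}
drop 2:h onto {0:m}
drop 3:h onto {2:h}
drop 4:j onto {1:j}
drop 5:j onto {4:j}
drop 6:k onto {3:h, 5:j}
ground layer = {0:m}
drop-orders for the pieces not yet dropped (sum over which currently-grounded one goes next):
  1 to go: {6} 1
  2 to go: {3,6} 1  {5,6} 1
  3 to go: {2,3,6} 1  {3,5,6} 2  {4,5,6} 1
  4 to go: {1,4,5,6} 1  {2,3,5,6} 3  {3,4,5,6} 3
  5 to go: {1,3,4,5,6} 4  {2,3,4,5,6} 6
  if 0:m drops first: 10 orders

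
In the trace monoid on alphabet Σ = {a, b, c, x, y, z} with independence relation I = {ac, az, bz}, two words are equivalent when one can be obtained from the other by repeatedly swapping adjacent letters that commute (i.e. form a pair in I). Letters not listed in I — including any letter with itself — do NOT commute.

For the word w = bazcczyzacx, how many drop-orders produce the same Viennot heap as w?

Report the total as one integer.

piece 0:b — minimal
piece 1:a rests on {0:b}
piece 2:z — minimal
piece 3:c rests on {0:b, 2:z}
piece 4:c rests on {3:c}
piece 5:z rests on {4:c}
piece 6:y rests on {1:a, 5:z}
piece 7:z rests on {6:y}
piece 8:a rests on {6:y}
piece 9:c rests on {7:z}
piece 10:x rests on {8:a, 9:c}
minimal pieces: {0:b, 2:z}
ways to finish when only these pieces remain (= sum over removing one remaining piece with nothing left below it):
  1 left: {10}→1
  2 left: {8,10}→1  {9,10}→1
  3 left: {7,9,10}→1  {8,9,10}→2
  4 left: {7,8,9,10}→3
  5 left: {6,7,8,9,10}→3
  6 left: {1,6,7,8,9,10}→3  {5,6,7,8,9,10}→3
  7 left: {1,5,6,7,8,9,10}→6  {4,5,6,7,8,9,10}→3
  8 left: {1,4,5,6,7,8,9,10}→9  {3,4,5,6,7,8,9,10}→3
  9 left: {1,3,4,5,6,7,8,9,10}→12  {2,3,4,5,6,7,8,9,10}→3
  placing 0:b first → 15 extensions
  placing 2:z first → 12 extensions
total linear extensions = 27

27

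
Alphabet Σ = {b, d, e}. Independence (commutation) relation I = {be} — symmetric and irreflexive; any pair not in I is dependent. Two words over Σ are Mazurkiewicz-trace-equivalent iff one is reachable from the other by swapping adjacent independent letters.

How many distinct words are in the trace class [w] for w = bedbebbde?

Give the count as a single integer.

8

piece 0:b — minimal
piece 1:e — minimal
piece 2:d rests on {0:b, 1:e}
piece 3:b rests on {2:d}
piece 4:e rests on {2:d}
piece 5:b rests on {3:b}
piece 6:b rests on {5:b}
piece 7:d rests on {4:e, 6:b}
piece 8:e rests on {7:d}
minimal pieces: {0:b, 1:e}
ways to finish when only these pieces remain (= sum over removing one remaining piece with nothing left below it):
  1 left: {8}→1
  2 left: {7,8}→1
  3 left: {4,7,8}→1  {6,7,8}→1
  4 left: {4,6,7,8}→2  {5,6,7,8}→1
  5 left: {3,5,6,7,8}→1  {4,5,6,7,8}→3
  6 left: {3,4,5,6,7,8}→4
  7 left: {2,3,4,5,6,7,8}→4
  placing 0:b first → 4 extensions
  placing 1:e first → 4 extensions
total linear extensions = 8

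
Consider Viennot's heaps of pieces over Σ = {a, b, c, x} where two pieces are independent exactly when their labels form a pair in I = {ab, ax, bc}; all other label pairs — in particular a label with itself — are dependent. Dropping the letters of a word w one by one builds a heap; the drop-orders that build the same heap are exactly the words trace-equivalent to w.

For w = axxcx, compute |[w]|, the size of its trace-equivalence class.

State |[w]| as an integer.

drop 0:a onto floor
drop 1:x onto floor
drop 2:x onto {1:x}
drop 3:c onto {0:a, 2:x}
drop 4:x onto {3:c}
ground layer = {0:a, 1:x}
drop-orders for the pieces not yet dropped (sum over which currently-grounded one goes next):
  1 to go: {4} 1
  2 to go: {3,4} 1
  3 to go: {0,3,4} 1  {2,3,4} 1
  if 0:a drops first: 1 orders
  if 1:x drops first: 2 orders
heap linearizations: 3

3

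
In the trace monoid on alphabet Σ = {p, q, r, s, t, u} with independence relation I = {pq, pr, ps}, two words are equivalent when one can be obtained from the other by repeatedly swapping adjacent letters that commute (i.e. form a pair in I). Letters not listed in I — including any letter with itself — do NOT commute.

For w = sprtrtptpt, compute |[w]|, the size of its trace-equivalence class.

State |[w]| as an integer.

3

0(s) covers ∅
1(p) covers ∅
2(r) covers 0:s
3(t) covers 1:p, 2:r
4(r) covers 3:t
5(t) covers 4:r
6(p) covers 5:t
7(t) covers 6:p
8(p) covers 7:t
9(t) covers 8:p
floor of heap: 0:s, 1:p
completions by unplaced set U, small U first (add the entries for U minus each lowest piece of U):
  |U|=1: {9}:1
  |U|=2: {8,9}:1
  |U|=3: {7,8,9}:1
  |U|=4: {6,7,8,9}:1
  |U|=5: {5,6,7,8,9}:1
  |U|=6: {4,5,6,7,8,9}:1
  |U|=7: {3,4,5,6,7,8,9}:1
  |U|=8: {1,3,4,5,6,7,8,9}:1  {2,3,4,5,6,7,8,9}:1
  start at 0(s): 2
  start at 1(p): 1
sum over floor = 3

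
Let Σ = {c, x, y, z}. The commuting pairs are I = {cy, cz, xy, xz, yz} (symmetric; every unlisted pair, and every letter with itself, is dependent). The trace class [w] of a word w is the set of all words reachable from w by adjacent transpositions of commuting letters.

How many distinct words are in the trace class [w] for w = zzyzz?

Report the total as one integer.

drop 0:z onto floor
drop 1:z onto {0:z}
drop 2:y onto floor
drop 3:z onto {1:z}
drop 4:z onto {3:z}
ground layer = {0:z, 2:y}
drop-orders for the pieces not yet dropped (sum over which currently-grounded one goes next):
  1 to go: {2} 1  {4} 1
  2 to go: {2,4} 2  {3,4} 1
  3 to go: {1,3,4} 1  {2,3,4} 3
  if 0:z drops first: 4 orders
  if 2:y drops first: 1 orders
heap linearizations: 5

5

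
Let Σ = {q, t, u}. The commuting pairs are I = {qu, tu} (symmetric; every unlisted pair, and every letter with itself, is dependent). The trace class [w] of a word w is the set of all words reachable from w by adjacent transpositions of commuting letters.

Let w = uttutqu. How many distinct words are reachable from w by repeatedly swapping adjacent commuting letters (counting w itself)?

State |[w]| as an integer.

35

drop 0:u onto floor
drop 1:t onto floor
drop 2:t onto {1:t}
drop 3:u onto {0:u}
drop 4:t onto {2:t}
drop 5:q onto {4:t}
drop 6:u onto {3:u}
ground layer = {0:u, 1:t}
drop-orders for the pieces not yet dropped (sum over which currently-grounded one goes next):
  1 to go: {5} 1  {6} 1
  2 to go: {3,6} 1  {4,5} 1  {5,6} 2
  3 to go: {0,3,6} 1  {2,4,5} 1  {3,5,6} 3  {4,5,6} 3
  4 to go: {0,3,5,6} 4  {1,2,4,5} 1  {2,4,5,6} 4  {3,4,5,6} 6
  5 to go: {0,3,4,5,6} 10  {1,2,4,5,6} 5  {2,3,4,5,6} 10
  if 0:u drops first: 15 orders
  if 1:t drops first: 20 orders
heap linearizations: 35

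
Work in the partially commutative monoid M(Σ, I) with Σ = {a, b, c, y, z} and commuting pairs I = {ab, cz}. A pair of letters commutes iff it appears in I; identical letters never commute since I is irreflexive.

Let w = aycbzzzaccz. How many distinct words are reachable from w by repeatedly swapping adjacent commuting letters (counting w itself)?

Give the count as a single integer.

3

#0=a has no predecessor
#1=y depends on [0:a]
#2=c depends on [1:y]
#3=b depends on [2:c]
#4=z depends on [3:b]
#5=z depends on [4:z]
#6=z depends on [5:z]
#7=a depends on [6:z]
#8=c depends on [7:a]
#9=c depends on [8:c]
#10=z depends on [7:a]
sources: [0:a]
N(rest) = Σ N(rest − s) over sources s of rest; N(one piece) = 1:
  size 1 → [9]=1  [10]=1
  size 2 → [8,9]=1  [9,10]=2
  size 3 → [8,9,10]=3
  size 4 → [7,8,9,10]=3
  size 5 → [6,7,8,9,10]=3
  size 6 → [5,6,7,8,9,10]=3
  size 7 → [4,5,6,7,8,9,10]=3
  size 8 → [3,4,5,6,7,8,9,10]=3
  size 9 → [2,3,4,5,6,7,8,9,10]=3
  first=0(a) contributes 3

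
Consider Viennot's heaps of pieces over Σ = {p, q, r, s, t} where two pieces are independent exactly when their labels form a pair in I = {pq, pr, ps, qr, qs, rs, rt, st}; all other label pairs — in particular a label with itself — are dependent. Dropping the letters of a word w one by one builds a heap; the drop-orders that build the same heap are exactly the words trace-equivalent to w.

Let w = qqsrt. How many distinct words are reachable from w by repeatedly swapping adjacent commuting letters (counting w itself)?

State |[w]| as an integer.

20

drop 0:q onto floor
drop 1:q onto {0:q}
drop 2:s onto floor
drop 3:r onto floor
drop 4:t onto {1:q}
ground layer = {0:q, 2:s, 3:r}
drop-orders for the pieces not yet dropped (sum over which currently-grounded one goes next):
  1 to go: {2} 1  {3} 1  {4} 1
  2 to go: {1,4} 1  {2,3} 2  {2,4} 2  {3,4} 2
  3 to go: {0,1,4} 1  {1,2,4} 3  {1,3,4} 3  {2,3,4} 6
  if 0:q drops first: 12 orders
  if 2:s drops first: 4 orders
  if 3:r drops first: 4 orders
heap linearizations: 20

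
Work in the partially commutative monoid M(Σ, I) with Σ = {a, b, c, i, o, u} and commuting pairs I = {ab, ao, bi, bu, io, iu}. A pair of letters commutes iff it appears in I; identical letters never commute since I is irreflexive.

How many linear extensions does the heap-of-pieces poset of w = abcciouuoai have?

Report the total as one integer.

26

#0=a has no predecessor
#1=b has no predecessor
#2=c depends on [0:a, 1:b]
#3=c depends on [2:c]
#4=i depends on [3:c]
#5=o depends on [3:c]
#6=u depends on [5:o]
#7=u depends on [6:u]
#8=o depends on [7:u]
#9=a depends on [4:i, 7:u]
#10=i depends on [9:a]
sources: [0:a, 1:b]
N(rest) = Σ N(rest − s) over sources s of rest; N(one piece) = 1:
  size 1 → [8]=1  [10]=1
  size 2 → [8,10]=2  [9,10]=1
  size 3 → [4,9,10]=1  [8,9,10]=3
  size 4 → [4,8,9,10]=4  [7,8,9,10]=3
  size 5 → [4,7,8,9,10]=7  [6,7,8,9,10]=3
  size 6 → [4,6,7,8,9,10]=10  [5,6,7,8,9,10]=3
  size 7 → [4,5,6,7,8,9,10]=13
  size 8 → [3,4,5,6,7,8,9,10]=13
  size 9 → [2,3,4,5,6,7,8,9,10]=13
  first=0(a) contributes 13
  first=1(b) contributes 13
|[w]| = 26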